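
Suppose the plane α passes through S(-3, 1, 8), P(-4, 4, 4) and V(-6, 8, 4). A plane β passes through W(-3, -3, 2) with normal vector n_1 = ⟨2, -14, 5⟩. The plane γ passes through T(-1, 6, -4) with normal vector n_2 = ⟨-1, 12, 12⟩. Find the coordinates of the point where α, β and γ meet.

SP = (-1, 3, -4), SV = (-3, 7, -4); a normal to α is SP × SV = (16, 8, 2).
Using S: α has equation 16x + 8y + 2z = -24.
β: n_1·r = n_1·W gives 2x - 14y + 5z = 46.
γ: n_2·r = n_2·T gives -x + 12y + 12z = 25.
Solving the 3×3 linear system 16x + 8y + 2z = -24, 2x - 14y + 5z = 46, -x + 12y + 12z = 25 (e.g. by elimination or Cramer's rule, determinant = -3860) gives (-1, -2, 4).

(-1, -2, 4)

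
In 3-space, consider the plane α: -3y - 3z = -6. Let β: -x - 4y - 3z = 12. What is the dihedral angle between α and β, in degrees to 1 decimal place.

13.9

cos θ = |n₁·n₂| / (|n₁||n₂|) = |21| / (√18 · √26).
θ = arccos(0.97073) ≈ 13.9°.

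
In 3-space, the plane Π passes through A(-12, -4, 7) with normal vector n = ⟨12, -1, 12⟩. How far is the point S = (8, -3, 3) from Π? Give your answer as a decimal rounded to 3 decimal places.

11.235

Π: n·r = n·A gives 12x - y + 12z = -56.
n·S − d = (12)·(8) + (-1)·(-3) + (12)·(3) − (-56) = 191; |n| = √289.
Distance = |191| / √289 = 191/√289 ≈ 11.235.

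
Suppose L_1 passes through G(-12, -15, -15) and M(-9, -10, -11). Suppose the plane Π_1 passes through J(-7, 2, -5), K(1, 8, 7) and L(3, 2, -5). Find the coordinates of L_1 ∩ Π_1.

(0, 5, 1)

A direction vector for L_1 is M − G = (3, 5, 4).
JK = (8, 6, 12), JL = (10, 0, 0); a normal to Π_1 is JK × JL = (0, 120, -60).
Using J: Π_1 has equation 120y - 60z = 540.
Substitute r = (-12, -15, -15) + t(3, 5, 4) into the plane: -900 + 360t = 540, so t = 4.
Intersection: (-12, -15, -15) + 4·(3, 5, 4) = (0, 5, 1).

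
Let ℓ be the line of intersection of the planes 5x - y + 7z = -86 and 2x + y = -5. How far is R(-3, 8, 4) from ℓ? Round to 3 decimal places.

10.693

Direction of ℓ: (5, -1, 7) × (2, 1, 0) = (-7, 14, 7).
A point on ℓ: solving the two plane equations with x = -5 gives (-5, 5, -8).
Taking (-5, 5, -8) on ℓ with direction v = (-7, 14, 7): w = R − (-5, 5, -8) = (2, 3, 12), and w × v = (-147, -98, 49).
Distance = |w × v| / |v| = √33614 / √294 ≈ 10.693.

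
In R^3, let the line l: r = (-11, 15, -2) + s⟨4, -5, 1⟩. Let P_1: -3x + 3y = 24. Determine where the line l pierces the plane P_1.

(-3, 5, 0)

Substitute r = (-11, 15, -2) + t(4, -5, 1) into the plane: 78 + (-27)t = 24, so t = 2.
Intersection: (-11, 15, -2) + 2·(4, -5, 1) = (-3, 5, 0).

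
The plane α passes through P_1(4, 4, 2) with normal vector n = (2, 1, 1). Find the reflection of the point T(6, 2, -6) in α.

(10, 4, -4)

α: n·r = n·P_1 gives 2x + y + z = 14.
λ = (n·T − d)/|n|² = (8 − 14)/6 = -1.
Reflection = T − 2λn = (6, 2, -6) − (-2)·(2, 1, 1) = (10, 4, -4).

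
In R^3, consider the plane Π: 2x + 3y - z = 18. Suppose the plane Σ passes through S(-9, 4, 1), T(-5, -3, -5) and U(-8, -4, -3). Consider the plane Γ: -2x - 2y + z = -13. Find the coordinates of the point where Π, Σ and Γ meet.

(-1, 5, -5)

ST = (4, -7, -6), SU = (1, -8, -4); a normal to Σ is ST × SU = (-20, 10, -25).
Using S: Σ has equation -20x + 10y - 25z = 195.
Solving the 3×3 linear system 2x + 3y - z = 18, -20x + 10y - 25z = 195, -2x - 2y + z = -13 (e.g. by elimination or Cramer's rule, determinant = 70) gives (-1, 5, -5).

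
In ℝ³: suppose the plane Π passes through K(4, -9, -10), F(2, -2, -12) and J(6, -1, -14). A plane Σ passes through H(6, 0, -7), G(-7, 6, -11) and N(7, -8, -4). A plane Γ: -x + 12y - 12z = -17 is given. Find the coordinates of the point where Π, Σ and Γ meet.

KF = (-2, 7, -2), KJ = (2, 8, -4); a normal to Π is KF × KJ = (-12, -12, -30).
Using K: Π has equation -12x - 12y - 30z = 360.
HG = (-13, 6, -4), HN = (1, -8, 3); a normal to Σ is HG × HN = (-14, 35, 98).
Using H: Σ has equation -14x + 35y + 98z = -770.
Solving the 3×3 linear system -12x - 12y - 30z = 360, -14x + 35y + 98z = -770, -x + 12y - 12z = -17 (e.g. by elimination or Cramer's rule, determinant = 26334) gives (-7, -8, -6).

(-7, -8, -6)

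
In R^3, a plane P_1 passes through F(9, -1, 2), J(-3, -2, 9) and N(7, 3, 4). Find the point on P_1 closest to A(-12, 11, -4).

FJ = (-12, -1, 7), FN = (-2, 4, 2); a normal to P_1 is FJ × FN = (-30, 10, -50).
Using F: P_1 has equation -30x + 10y - 50z = -380.
Foot = A − λn with λ = (n·A − d)/|n|² = (670 − (-380))/3500 = 3/10.
Foot = (-12, 11, -4) − (3/10)·(-30, 10, -50) = (-3, 8, 11).

(-3, 8, 11)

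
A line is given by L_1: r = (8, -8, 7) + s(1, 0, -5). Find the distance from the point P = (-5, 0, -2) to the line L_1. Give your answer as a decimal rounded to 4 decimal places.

16.5715

Taking (8, -8, 7) on L_1 with direction v = (1, 0, -5): w = P − (8, -8, 7) = (-13, 8, -9), and w × v = (-40, -74, -8).
Distance = |w × v| / |v| = √7140 / √26 ≈ 16.5715.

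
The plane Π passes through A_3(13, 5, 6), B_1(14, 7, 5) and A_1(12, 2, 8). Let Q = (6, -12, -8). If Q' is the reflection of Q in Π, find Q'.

A_3B_1 = (1, 2, -1), A_3A_1 = (-1, -3, 2); a normal to Π is A_3B_1 × A_3A_1 = (1, -1, -1).
Using A_3: Π has equation x - y - z = 2.
λ = (n·Q − d)/|n|² = (26 − 2)/3 = 8.
Reflection = Q − 2λn = (6, -12, -8) − 16·(1, -1, -1) = (-10, 4, 8).

(-10, 4, 8)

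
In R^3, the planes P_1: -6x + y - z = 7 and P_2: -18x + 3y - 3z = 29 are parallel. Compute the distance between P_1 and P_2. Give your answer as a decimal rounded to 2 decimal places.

0.43

Rescale P_2 by 1/3: -6x + y - z = 29/3. Then distance = |7 − (29/3)| / √38 ≈ 0.43.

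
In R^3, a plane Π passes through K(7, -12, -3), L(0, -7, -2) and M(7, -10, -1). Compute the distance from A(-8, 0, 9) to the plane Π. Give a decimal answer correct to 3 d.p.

KL = (-7, 5, 1), KM = (0, 2, 2); a normal to Π is KL × KM = (8, 14, -14).
Using K: Π has equation 8x + 14y - 14z = -70.
n·A − d = (8)·(-8) + (14)·(0) + (-14)·(9) − (-70) = -120; |n| = √456.
Distance = |-120| / √456 = 120/√456 ≈ 5.620.

5.620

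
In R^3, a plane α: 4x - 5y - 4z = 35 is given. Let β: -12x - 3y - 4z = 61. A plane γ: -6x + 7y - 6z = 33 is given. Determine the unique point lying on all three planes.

(-2, -3, -7)

Solving the 3×3 linear system 4x - 5y - 4z = 35, -12x - 3y - 4z = 61, -6x + 7y - 6z = 33 (e.g. by elimination or Cramer's rule, determinant = 832) gives (-2, -3, -7).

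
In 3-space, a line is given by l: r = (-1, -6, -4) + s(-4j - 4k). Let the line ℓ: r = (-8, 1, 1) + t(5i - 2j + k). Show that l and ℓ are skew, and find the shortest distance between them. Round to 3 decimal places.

1.432

Common perpendicular direction n = (0, -4, -4) × (5, -2, 1) = (-12, -20, 20).
With w = (-8, 1, 1) − (-1, -6, -4) = (-7, 7, 5), w · n = 44.
Since n ≠ 0 the lines are not parallel, and w · n = 44 ≠ 0 so they do not intersect; hence they are skew.
Distance = |w · n| / |n| = |44| / √944 ≈ 1.432.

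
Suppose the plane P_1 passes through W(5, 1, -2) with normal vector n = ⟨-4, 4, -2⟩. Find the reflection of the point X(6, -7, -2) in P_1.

(-2, 1, -6)

P_1: n·r = n·W gives -4x + 4y - 2z = -12.
λ = (n·X − d)/|n|² = (-48 − (-12))/36 = -1.
Reflection = X − 2λn = (6, -7, -2) − (-2)·(-4, 4, -2) = (-2, 1, -6).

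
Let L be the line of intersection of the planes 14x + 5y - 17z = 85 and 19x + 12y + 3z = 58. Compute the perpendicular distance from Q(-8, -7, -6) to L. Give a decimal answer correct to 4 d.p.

13.8976

Direction of L: (14, 5, -17) × (19, 12, 3) = (219, -365, 73).
A point on L: solving the two plane equations with x = 1 gives (1, 4, -3).
Taking (1, 4, -3) on L with direction v = (219, -365, 73): w = Q − (1, 4, -3) = (-9, -11, -3), and w × v = (-1898, 0, 5694).
Distance = |w × v| / |v| = √36024040 / √186515 ≈ 13.8976.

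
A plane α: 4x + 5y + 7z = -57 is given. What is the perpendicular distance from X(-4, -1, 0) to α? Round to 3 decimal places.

3.795

n·X − d = (4)·(-4) + (5)·(-1) + (7)·(0) − (-57) = 36; |n| = √90.
Distance = |36| / √90 = 36/√90 ≈ 3.795.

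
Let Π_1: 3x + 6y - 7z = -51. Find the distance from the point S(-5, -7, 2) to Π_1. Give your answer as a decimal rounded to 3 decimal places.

n·S − d = (3)·(-5) + (6)·(-7) + (-7)·(2) − (-51) = -20; |n| = √94.
Distance = |-20| / √94 = 20/√94 ≈ 2.063.

2.063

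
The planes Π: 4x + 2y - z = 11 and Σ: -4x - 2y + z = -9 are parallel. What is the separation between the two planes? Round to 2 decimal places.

0.44

Rescale Σ by 1/(-1): 4x + 2y - z = 9. Then distance = |11 − 9| / √21 ≈ 0.44.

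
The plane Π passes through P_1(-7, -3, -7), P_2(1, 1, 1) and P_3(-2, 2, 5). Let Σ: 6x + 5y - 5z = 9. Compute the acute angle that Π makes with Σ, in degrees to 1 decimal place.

P_1P_2 = (8, 4, 8), P_1P_3 = (5, 5, 12); a normal to Π is P_1P_2 × P_1P_3 = (8, -56, 20).
Using P_1: Π has equation 8x - 56y + 20z = -28.
cos θ = |n₁·n₂| / (|n₁||n₂|) = |-332| / (√3600 · √86).
θ = arccos(0.59667) ≈ 53.4°.

53.4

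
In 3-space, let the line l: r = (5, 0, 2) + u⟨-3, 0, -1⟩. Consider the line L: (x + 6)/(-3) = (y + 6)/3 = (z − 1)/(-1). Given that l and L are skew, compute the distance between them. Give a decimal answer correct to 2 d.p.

L has direction (-3, 3, -1) through (-6, -6, 1).
Common perpendicular direction n = (-3, 0, -1) × (-3, 3, -1) = (3, 0, -9).
With w = (-6, -6, 1) − (5, 0, 2) = (-11, -6, -1), w · n = -24.
Distance = |w · n| / |n| = |-24| / √90 ≈ 2.53.

2.53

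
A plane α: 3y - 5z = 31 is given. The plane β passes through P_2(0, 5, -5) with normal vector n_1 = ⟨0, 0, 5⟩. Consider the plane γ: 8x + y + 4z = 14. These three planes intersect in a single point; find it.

β: n_1·r = n_1·P_2 gives 5z = -25.
Solving the 3×3 linear system 3y - 5z = 31, 5z = -25, 8x + y + 4z = 14 (e.g. by elimination or Cramer's rule, determinant = 120) gives (4, 2, -5).

(4, 2, -5)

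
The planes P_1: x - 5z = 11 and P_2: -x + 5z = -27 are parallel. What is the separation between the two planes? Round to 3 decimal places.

Rescale P_2 by 1/(-1): x - 5z = 27. Then distance = |11 − 27| / √26 ≈ 3.138.

3.138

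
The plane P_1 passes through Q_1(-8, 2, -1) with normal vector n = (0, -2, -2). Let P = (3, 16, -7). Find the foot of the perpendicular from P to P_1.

P_1: n·r = n·Q_1 gives -2y - 2z = -2.
Foot = P − λn with λ = (n·P − d)/|n|² = (-18 − (-2))/8 = -2.
Foot = (3, 16, -7) − (-2)·(0, -2, -2) = (3, 12, -11).

(3, 12, -11)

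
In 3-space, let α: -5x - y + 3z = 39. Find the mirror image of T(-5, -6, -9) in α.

(-15, -8, -3)

λ = (n·T − d)/|n|² = (4 − 39)/35 = -1.
Reflection = T − 2λn = (-5, -6, -9) − (-2)·(-5, -1, 3) = (-15, -8, -3).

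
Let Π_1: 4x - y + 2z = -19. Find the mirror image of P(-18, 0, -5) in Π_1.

(6, -6, 7)

λ = (n·P − d)/|n|² = (-82 − (-19))/21 = -3.
Reflection = P − 2λn = (-18, 0, -5) − (-6)·(4, -1, 2) = (6, -6, 7).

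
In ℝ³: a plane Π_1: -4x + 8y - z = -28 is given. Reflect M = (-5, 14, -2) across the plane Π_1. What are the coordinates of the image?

(11, -18, 2)

λ = (n·M − d)/|n|² = (134 − (-28))/81 = 2.
Reflection = M − 2λn = (-5, 14, -2) − 4·(-4, 8, -1) = (11, -18, 2).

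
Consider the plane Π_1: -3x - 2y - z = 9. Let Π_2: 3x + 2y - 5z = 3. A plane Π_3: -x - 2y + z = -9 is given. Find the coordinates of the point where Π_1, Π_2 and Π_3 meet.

(-7, 7, -2)

Solving the 3×3 linear system -3x - 2y - z = 9, 3x + 2y - 5z = 3, -x - 2y + z = -9 (e.g. by elimination or Cramer's rule, determinant = 24) gives (-7, 7, -2).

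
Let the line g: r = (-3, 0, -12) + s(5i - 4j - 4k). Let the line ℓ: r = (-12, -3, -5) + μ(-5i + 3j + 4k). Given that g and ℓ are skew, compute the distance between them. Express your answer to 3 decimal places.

0.156

Common perpendicular direction n = (5, -4, -4) × (-5, 3, 4) = (-4, 0, -5).
With w = (-12, -3, -5) − (-3, 0, -12) = (-9, -3, 7), w · n = 1.
Distance = |w · n| / |n| = |1| / √41 ≈ 0.156.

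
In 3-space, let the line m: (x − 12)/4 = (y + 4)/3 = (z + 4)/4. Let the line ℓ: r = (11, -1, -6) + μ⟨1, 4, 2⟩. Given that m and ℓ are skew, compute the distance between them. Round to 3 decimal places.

m has direction (4, 3, 4) through (12, -4, -4).
Common perpendicular direction n = (4, 3, 4) × (1, 4, 2) = (-10, -4, 13).
With w = (11, -1, -6) − (12, -4, -4) = (-1, 3, -2), w · n = -28.
Distance = |w · n| / |n| = |-28| / √285 ≈ 1.659.

1.659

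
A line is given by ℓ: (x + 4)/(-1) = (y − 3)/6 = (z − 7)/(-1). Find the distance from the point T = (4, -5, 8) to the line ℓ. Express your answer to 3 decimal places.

ℓ has direction (-1, 6, -1) through (-4, 3, 7).
Taking (-4, 3, 7) on ℓ with direction v = (-1, 6, -1): w = T − (-4, 3, 7) = (8, -8, 1), and w × v = (2, 7, 40).
Distance = |w × v| / |v| = √1653 / √38 ≈ 6.595.

6.595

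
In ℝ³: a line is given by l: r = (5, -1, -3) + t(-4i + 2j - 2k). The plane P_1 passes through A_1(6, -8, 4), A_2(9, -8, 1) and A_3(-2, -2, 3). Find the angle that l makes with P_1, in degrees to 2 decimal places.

17.28

A_1A_2 = (3, 0, -3), A_1A_3 = (-8, 6, -1); a normal to P_1 is A_1A_2 × A_1A_3 = (18, 27, 18).
Using A_1: P_1 has equation 18x + 27y + 18z = -36.
sin θ = |n·v| / (|n||v|) = |-54| / (√1377 · √24) = 0.29704.
θ ≈ 17.28°.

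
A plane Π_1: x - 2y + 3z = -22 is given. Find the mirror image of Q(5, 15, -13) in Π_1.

λ = (n·Q − d)/|n|² = (-64 − (-22))/14 = -3.
Reflection = Q − 2λn = (5, 15, -13) − (-6)·(1, -2, 3) = (11, 3, 5).

(11, 3, 5)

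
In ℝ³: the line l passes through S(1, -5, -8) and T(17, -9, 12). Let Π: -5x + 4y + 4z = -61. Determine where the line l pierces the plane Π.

(5, -6, -3)

A direction vector for l is T − S = (16, -4, 20).
Substitute r = (1, -5, -8) + t(16, -4, 20) into the plane: -57 + (-16)t = -61, so t = 1/4.
Intersection: (1, -5, -8) + (1/4)·(16, -4, 20) = (5, -6, -3).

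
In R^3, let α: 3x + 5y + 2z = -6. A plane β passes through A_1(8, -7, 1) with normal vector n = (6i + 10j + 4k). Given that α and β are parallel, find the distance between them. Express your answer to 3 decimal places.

0.487

β: n·r = n·A_1 gives 6x + 10y + 4z = -18.
Rescale β by 1/2: 3x + 5y + 2z = -9. Then distance = |-6 − (-9)| / √38 ≈ 0.487.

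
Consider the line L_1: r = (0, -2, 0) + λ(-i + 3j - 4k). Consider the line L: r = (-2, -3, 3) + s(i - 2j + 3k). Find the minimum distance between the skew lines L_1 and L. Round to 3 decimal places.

2.309

Common perpendicular direction n = (-1, 3, -4) × (1, -2, 3) = (1, -1, -1).
With w = (-2, -3, 3) − (0, -2, 0) = (-2, -1, 3), w · n = -4.
Distance = |w · n| / |n| = |-4| / √3 ≈ 2.309.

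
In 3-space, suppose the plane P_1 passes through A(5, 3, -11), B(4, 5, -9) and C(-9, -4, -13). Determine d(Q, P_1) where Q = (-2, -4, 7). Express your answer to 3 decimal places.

AB = (-1, 2, 2), AC = (-14, -7, -2); a normal to P_1 is AB × AC = (10, -30, 35).
Using A: P_1 has equation 10x - 30y + 35z = -425.
n·Q − d = (10)·(-2) + (-30)·(-4) + (35)·(7) − (-425) = 770; |n| = √2225.
Distance = |770| / √2225 = 770/√2225 ≈ 16.324.

16.324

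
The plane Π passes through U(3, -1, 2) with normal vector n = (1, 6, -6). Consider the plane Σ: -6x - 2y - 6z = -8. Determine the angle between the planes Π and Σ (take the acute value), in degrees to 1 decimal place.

76.0

Π: n·r = n·U gives x + 6y - 6z = -15.
cos θ = |n₁·n₂| / (|n₁||n₂|) = |18| / (√73 · √76).
θ = arccos(0.24166) ≈ 76.0°.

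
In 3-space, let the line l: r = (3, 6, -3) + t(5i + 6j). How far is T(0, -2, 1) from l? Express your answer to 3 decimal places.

4.892

Taking (3, 6, -3) on l with direction v = (5, 6, 0): w = T − (3, 6, -3) = (-3, -8, 4), and w × v = (-24, 20, 22).
Distance = |w × v| / |v| = √1460 / √61 ≈ 4.892.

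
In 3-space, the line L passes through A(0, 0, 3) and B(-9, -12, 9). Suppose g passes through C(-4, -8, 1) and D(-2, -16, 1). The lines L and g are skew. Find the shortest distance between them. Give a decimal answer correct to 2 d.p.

4.44

A direction vector for L is B − A = (-9, -12, 6).
A direction vector for g is D − C = (2, -8, 0).
Common perpendicular direction n = (-9, -12, 6) × (2, -8, 0) = (48, 12, 96).
With w = (-4, -8, 1) − (0, 0, 3) = (-4, -8, -2), w · n = -480.
Distance = |w · n| / |n| = |-480| / √11664 ≈ 4.44.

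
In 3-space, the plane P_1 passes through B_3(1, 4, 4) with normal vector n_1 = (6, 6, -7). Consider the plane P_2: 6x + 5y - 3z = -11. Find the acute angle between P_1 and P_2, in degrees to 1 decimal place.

P_1: n_1·r = n_1·B_3 gives 6x + 6y - 7z = 2.
cos θ = |n₁·n₂| / (|n₁||n₂|) = |87| / (√121 · √70).
θ = arccos(0.94532) ≈ 19.0°.

19.0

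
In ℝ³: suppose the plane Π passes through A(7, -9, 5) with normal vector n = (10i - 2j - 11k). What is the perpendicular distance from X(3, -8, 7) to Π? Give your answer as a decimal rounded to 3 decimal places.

Π: n·r = n·A gives 10x - 2y - 11z = 33.
n·X − d = (10)·(3) + (-2)·(-8) + (-11)·(7) − 33 = -64; |n| = √225.
Distance = |-64| / √225 = 64/√225 ≈ 4.267.

4.267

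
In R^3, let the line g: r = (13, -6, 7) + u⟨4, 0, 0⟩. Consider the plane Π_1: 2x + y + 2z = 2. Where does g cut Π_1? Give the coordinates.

Substitute r = (13, -6, 7) + t(4, 0, 0) into the plane: 34 + 8t = 2, so t = -4.
Intersection: (13, -6, 7) + (-4)·(4, 0, 0) = (-3, -6, 7).

(-3, -6, 7)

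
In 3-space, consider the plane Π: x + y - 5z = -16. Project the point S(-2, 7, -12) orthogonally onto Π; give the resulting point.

Foot = S − λn with λ = (n·S − d)/|n|² = (65 − (-16))/27 = 3.
Foot = (-2, 7, -12) − 3·(1, 1, -5) = (-5, 4, 3).

(-5, 4, 3)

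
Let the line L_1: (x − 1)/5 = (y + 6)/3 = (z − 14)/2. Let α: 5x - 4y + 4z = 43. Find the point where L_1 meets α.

(-9, -12, 10)

L_1 has direction (5, 3, 2) through (1, -6, 14).
Substitute r = (1, -6, 14) + t(5, 3, 2) into the plane: 85 + 21t = 43, so t = -2.
Intersection: (1, -6, 14) + (-2)·(5, 3, 2) = (-9, -12, 10).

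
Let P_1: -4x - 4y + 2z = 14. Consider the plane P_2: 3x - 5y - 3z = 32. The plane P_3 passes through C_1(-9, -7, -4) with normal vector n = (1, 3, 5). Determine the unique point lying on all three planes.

P_3: n·r = n·C_1 gives x + 3y + 5z = -50.
Solving the 3×3 linear system -4x - 4y + 2z = 14, 3x - 5y - 3z = 32, x + 3y + 5z = -50 (e.g. by elimination or Cramer's rule, determinant = 164) gives (-3, -4, -7).

(-3, -4, -7)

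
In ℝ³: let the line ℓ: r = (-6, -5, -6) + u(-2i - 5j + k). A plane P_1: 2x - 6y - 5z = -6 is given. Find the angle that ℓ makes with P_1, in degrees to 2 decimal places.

28.40

sin θ = |n·v| / (|n||v|) = |21| / (√65 · √30) = 0.47556.
θ ≈ 28.40°.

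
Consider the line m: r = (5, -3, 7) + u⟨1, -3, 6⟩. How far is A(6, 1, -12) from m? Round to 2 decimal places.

Taking (5, -3, 7) on m with direction v = (1, -3, 6): w = A − (5, -3, 7) = (1, 4, -19), and w × v = (-33, -25, -7).
Distance = |w × v| / |v| = √1763 / √46 ≈ 6.19.

6.19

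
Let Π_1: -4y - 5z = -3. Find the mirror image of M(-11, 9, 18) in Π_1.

λ = (n·M − d)/|n|² = (-126 − (-3))/41 = -3.
Reflection = M − 2λn = (-11, 9, 18) − (-6)·(0, -4, -5) = (-11, -15, -12).

(-11, -15, -12)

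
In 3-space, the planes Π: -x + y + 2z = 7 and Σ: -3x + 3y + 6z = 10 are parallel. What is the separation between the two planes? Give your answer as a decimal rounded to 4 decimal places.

Rescale Σ by 1/3: -x + y + 2z = 10/3. Then distance = |7 − (10/3)| / √6 ≈ 1.4969.

1.4969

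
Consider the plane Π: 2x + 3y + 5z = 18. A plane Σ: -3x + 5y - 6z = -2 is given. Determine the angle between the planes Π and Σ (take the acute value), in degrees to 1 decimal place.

66.0

cos θ = |n₁·n₂| / (|n₁||n₂|) = |-21| / (√38 · √70).
θ = arccos(0.40717) ≈ 66.0°.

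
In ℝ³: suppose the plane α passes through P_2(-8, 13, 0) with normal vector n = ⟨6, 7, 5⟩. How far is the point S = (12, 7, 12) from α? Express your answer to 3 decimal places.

13.158

α: n·r = n·P_2 gives 6x + 7y + 5z = 43.
n·S − d = (6)·(12) + (7)·(7) + (5)·(12) − 43 = 138; |n| = √110.
Distance = |138| / √110 = 138/√110 ≈ 13.158.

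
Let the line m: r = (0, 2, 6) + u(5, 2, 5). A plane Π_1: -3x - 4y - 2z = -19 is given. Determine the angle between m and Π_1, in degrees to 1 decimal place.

56.5

sin θ = |n·v| / (|n||v|) = |-33| / (√29 · √54) = 0.83391.
θ ≈ 56.5°.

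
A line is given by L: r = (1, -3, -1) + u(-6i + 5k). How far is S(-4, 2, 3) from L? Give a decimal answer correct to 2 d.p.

Taking (1, -3, -1) on L with direction v = (-6, 0, 5): w = S − (1, -3, -1) = (-5, 5, 4), and w × v = (25, 1, 30).
Distance = |w × v| / |v| = √1526 / √61 ≈ 5.00.

5.00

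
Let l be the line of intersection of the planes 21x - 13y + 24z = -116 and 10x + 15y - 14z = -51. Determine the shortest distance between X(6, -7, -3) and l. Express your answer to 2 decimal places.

9.48

Direction of l: (21, -13, 24) × (10, 15, -14) = (-178, 534, 445).
A point on l: solving the two plane equations with x = -5 gives (-5, -1, -1).
Taking (-5, -1, -1) on l with direction v = (-178, 534, 445): w = X − (-5, -1, -1) = (11, -6, -2), and w × v = (-1602, -4539, 4806).
Distance = |w × v| / |v| = √46266561 / √514865 ≈ 9.48.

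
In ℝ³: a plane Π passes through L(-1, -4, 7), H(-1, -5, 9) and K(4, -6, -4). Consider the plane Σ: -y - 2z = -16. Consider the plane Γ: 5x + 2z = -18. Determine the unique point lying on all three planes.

(-6, 4, 6)

LH = (0, -1, 2), LK = (5, -2, -11); a normal to Π is LH × LK = (15, 10, 5).
Using L: Π has equation 15x + 10y + 5z = -20.
Solving the 3×3 linear system 15x + 10y + 5z = -20, -y - 2z = -16, 5x + 2z = -18 (e.g. by elimination or Cramer's rule, determinant = -105) gives (-6, 4, 6).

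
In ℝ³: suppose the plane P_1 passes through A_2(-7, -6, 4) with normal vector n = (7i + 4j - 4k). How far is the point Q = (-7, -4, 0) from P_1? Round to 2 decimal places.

2.67

P_1: n·r = n·A_2 gives 7x + 4y - 4z = -89.
n·Q − d = (7)·(-7) + (4)·(-4) + (-4)·(0) − (-89) = 24; |n| = √81.
Distance = |24| / √81 = 24/√81 ≈ 2.67.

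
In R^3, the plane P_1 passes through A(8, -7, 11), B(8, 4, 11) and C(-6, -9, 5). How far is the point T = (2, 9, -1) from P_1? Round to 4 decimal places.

8.6662

AB = (0, 11, 0), AC = (-14, -2, -6); a normal to P_1 is AB × AC = (-66, 0, 154).
Using A: P_1 has equation -66x + 154z = 1166.
n·T − d = (-66)·(2) + (0)·(9) + (154)·(-1) − 1166 = -1452; |n| = √28072.
Distance = |-1452| / √28072 = 1452/√28072 ≈ 8.6662.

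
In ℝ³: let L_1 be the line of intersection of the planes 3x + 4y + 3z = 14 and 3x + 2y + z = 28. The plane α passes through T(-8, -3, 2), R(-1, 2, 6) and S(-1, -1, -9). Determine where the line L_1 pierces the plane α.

Direction of L_1: (3, 4, 3) × (3, 2, 1) = (-2, 6, -6).
A point on L_1: solving the two plane equations with x = 8 gives (8, 11, -18).
TR = (7, 5, 4), TS = (7, 2, -11); a normal to α is TR × TS = (-63, 105, -21).
Using T: α has equation -63x + 105y - 21z = 147.
Substitute r = (8, 11, -18) + t(-2, 6, -6) into the plane: 1029 + 882t = 147, so t = -1.
Intersection: (8, 11, -18) + (-1)·(-2, 6, -6) = (10, 5, -12).

(10, 5, -12)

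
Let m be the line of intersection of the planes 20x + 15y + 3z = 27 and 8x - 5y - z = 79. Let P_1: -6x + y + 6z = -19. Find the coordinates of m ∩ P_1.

Direction of m: (20, 15, 3) × (8, -5, -1) = (0, 44, -220).
A point on m: solving the two plane equations with y = -4 gives (6, -4, -11).
Substitute r = (6, -4, -11) + t(0, 44, -220) into the plane: -106 + (-1276)t = -19, so t = -3/44.
Intersection: (6, -4, -11) + (-3/44)·(0, 44, -220) = (6, -7, 4).

(6, -7, 4)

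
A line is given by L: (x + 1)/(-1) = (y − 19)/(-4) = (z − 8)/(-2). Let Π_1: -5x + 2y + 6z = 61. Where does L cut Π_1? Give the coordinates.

(-3, 11, 4)

L has direction (-1, -4, -2) through (-1, 19, 8).
Substitute r = (-1, 19, 8) + t(-1, -4, -2) into the plane: 91 + (-15)t = 61, so t = 2.
Intersection: (-1, 19, 8) + 2·(-1, -4, -2) = (-3, 11, 4).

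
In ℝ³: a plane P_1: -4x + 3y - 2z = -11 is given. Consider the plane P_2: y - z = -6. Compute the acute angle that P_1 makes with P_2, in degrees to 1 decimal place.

cos θ = |n₁·n₂| / (|n₁||n₂|) = |5| / (√29 · √2).
θ = arccos(0.65653) ≈ 49.0°.

49.0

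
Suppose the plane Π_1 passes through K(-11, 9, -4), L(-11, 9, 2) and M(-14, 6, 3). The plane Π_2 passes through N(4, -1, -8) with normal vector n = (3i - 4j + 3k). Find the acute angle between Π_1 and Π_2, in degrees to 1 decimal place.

31.9

KL = (0, 0, 6), KM = (-3, -3, 7); a normal to Π_1 is KL × KM = (18, -18, 0).
Using K: Π_1 has equation 18x - 18y = -360.
Π_2: n·r = n·N gives 3x - 4y + 3z = -8.
cos θ = |n₁·n₂| / (|n₁||n₂|) = |126| / (√648 · √34).
θ = arccos(0.84887) ≈ 31.9°.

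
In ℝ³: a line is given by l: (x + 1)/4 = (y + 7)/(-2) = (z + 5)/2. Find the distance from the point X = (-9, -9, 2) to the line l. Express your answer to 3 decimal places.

10.432

l has direction (4, -2, 2) through (-1, -7, -5).
Taking (-1, -7, -5) on l with direction v = (4, -2, 2): w = X − (-1, -7, -5) = (-8, -2, 7), and w × v = (10, 44, 24).
Distance = |w × v| / |v| = √2612 / √24 ≈ 10.432.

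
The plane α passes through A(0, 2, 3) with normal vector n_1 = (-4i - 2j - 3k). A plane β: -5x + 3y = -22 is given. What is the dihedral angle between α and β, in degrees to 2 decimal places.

63.52

α: n_1·r = n_1·A gives -4x - 2y - 3z = -13.
cos θ = |n₁·n₂| / (|n₁||n₂|) = |14| / (√29 · √34).
θ = arccos(0.44585) ≈ 63.52°.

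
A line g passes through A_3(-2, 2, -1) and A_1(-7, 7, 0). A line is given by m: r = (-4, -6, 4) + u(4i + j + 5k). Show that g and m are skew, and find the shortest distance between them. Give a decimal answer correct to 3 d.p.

A direction vector for g is A_1 − A_3 = (-5, 5, 1).
Common perpendicular direction n = (-5, 5, 1) × (4, 1, 5) = (24, 29, -25).
With w = (-4, -6, 4) − (-2, 2, -1) = (-2, -8, 5), w · n = -405.
Since n ≠ 0 the lines are not parallel, and w · n = -405 ≠ 0 so they do not intersect; hence they are skew.
Distance = |w · n| / |n| = |-405| / √2042 ≈ 8.962.

8.962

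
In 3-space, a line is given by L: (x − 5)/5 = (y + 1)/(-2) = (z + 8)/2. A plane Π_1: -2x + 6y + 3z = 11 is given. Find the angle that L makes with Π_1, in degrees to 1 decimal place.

23.4

L has direction (5, -2, 2) through (5, -1, -8).
sin θ = |n·v| / (|n||v|) = |-16| / (√49 · √33) = 0.39789.
θ ≈ 23.4°.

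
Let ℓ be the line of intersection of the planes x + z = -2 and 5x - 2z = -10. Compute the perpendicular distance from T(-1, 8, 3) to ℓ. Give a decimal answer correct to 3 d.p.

3.162

Direction of ℓ: (1, 0, 1) × (5, 0, -2) = (0, 7, 0).
A point on ℓ: solving the two plane equations with y = 6 gives (-2, 6, 0).
Taking (-2, 6, 0) on ℓ with direction v = (0, 7, 0): w = T − (-2, 6, 0) = (1, 2, 3), and w × v = (-21, 0, 7).
Distance = |w × v| / |v| = √490 / √49 ≈ 3.162.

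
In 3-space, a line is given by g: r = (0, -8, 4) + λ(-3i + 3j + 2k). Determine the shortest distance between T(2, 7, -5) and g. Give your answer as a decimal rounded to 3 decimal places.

17.028

Taking (0, -8, 4) on g with direction v = (-3, 3, 2): w = T − (0, -8, 4) = (2, 15, -9), and w × v = (57, 23, 51).
Distance = |w × v| / |v| = √6379 / √22 ≈ 17.028.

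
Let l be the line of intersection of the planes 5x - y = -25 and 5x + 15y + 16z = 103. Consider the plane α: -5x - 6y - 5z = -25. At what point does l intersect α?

(-4, 5, 3)

Direction of l: (5, -1, 0) × (5, 15, 16) = (-16, -80, 80).
A point on l: solving the two plane equations with x = -6 gives (-6, -5, 13).
Substitute r = (-6, -5, 13) + t(-16, -80, 80) into the plane: -5 + 160t = -25, so t = -1/8.
Intersection: (-6, -5, 13) + (-1/8)·(-16, -80, 80) = (-4, 5, 3).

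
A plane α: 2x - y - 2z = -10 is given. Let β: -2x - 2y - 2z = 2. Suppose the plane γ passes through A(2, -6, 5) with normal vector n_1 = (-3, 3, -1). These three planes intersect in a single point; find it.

(-1, -8, 8)

γ: n_1·r = n_1·A gives -3x + 3y - z = -29.
Solving the 3×3 linear system 2x - y - 2z = -10, -2x - 2y - 2z = 2, -3x + 3y - z = -29 (e.g. by elimination or Cramer's rule, determinant = 36) gives (-1, -8, 8).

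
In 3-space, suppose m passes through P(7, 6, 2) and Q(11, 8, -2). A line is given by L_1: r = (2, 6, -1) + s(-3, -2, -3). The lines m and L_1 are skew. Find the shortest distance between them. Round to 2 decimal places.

A direction vector for m is Q − P = (4, 2, -4).
Common perpendicular direction n = (4, 2, -4) × (-3, -2, -3) = (-14, 24, -2).
With w = (2, 6, -1) − (7, 6, 2) = (-5, 0, -3), w · n = 76.
Distance = |w · n| / |n| = |76| / √776 ≈ 2.73.

2.73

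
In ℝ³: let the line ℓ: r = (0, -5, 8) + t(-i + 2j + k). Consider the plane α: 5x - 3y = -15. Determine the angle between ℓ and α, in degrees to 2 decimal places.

sin θ = |n·v| / (|n||v|) = |-11| / (√34 · √6) = 0.77015.
θ ≈ 50.37°.

50.37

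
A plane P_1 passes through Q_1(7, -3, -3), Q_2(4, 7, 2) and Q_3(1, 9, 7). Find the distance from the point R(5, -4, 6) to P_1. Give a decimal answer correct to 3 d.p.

2.915

Q_1Q_2 = (-3, 10, 5), Q_1Q_3 = (-6, 12, 10); a normal to P_1 is Q_1Q_2 × Q_1Q_3 = (40, 0, 24).
Using Q_1: P_1 has equation 40x + 24z = 208.
n·R − d = (40)·(5) + (0)·(-4) + (24)·(6) − 208 = 136; |n| = √2176.
Distance = |136| / √2176 = 136/√2176 ≈ 2.915.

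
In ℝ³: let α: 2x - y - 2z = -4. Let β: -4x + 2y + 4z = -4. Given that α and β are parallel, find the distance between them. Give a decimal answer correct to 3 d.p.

Rescale β by 1/(-2): 2x - y - 2z = 2. Then distance = |-4 − 2| / √9 ≈ 2.000.

2.000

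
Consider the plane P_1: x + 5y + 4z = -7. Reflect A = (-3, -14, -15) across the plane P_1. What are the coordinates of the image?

λ = (n·A − d)/|n|² = (-133 − (-7))/42 = -3.
Reflection = A − 2λn = (-3, -14, -15) − (-6)·(1, 5, 4) = (3, 16, 9).

(3, 16, 9)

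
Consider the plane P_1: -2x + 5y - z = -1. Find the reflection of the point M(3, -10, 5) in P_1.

(-5, 10, 1)

λ = (n·M − d)/|n|² = (-61 − (-1))/30 = -2.
Reflection = M − 2λn = (3, -10, 5) − (-4)·(-2, 5, -1) = (-5, 10, 1).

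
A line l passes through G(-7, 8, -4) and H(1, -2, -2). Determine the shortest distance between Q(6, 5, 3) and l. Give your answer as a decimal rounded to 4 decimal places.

A direction vector for l is H − G = (8, -10, 2).
Taking (-7, 8, -4) on l with direction v = (8, -10, 2): w = Q − (-7, 8, -4) = (13, -3, 7), and w × v = (64, 30, -106).
Distance = |w × v| / |v| = √16232 / √168 ≈ 9.8295.

9.8295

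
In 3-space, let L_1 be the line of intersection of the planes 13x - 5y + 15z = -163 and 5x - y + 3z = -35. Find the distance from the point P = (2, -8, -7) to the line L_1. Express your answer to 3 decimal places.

Direction of L_1: (13, -5, 15) × (5, -1, 3) = (0, 36, 12).
A point on L_1: solving the two plane equations with y = 0 gives (-1, 0, -10).
Taking (-1, 0, -10) on L_1 with direction v = (0, 36, 12): w = P − (-1, 0, -10) = (3, -8, 3), and w × v = (-204, -36, 108).
Distance = |w × v| / |v| = √54576 / √1440 ≈ 6.156.

6.156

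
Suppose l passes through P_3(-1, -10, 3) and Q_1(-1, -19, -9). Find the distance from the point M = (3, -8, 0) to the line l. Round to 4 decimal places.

5.2498

A direction vector for l is Q_1 − P_3 = (0, -9, -12).
Taking (-1, -10, 3) on l with direction v = (0, -9, -12): w = M − (-1, -10, 3) = (4, 2, -3), and w × v = (-51, 48, -36).
Distance = |w × v| / |v| = √6201 / √225 ≈ 5.2498.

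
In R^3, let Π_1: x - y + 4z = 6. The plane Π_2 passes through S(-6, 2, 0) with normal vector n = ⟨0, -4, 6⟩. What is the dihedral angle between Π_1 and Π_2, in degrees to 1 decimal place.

Π_2: n·r = n·S gives -4y + 6z = -8.
cos θ = |n₁·n₂| / (|n₁||n₂|) = |28| / (√18 · √52).
θ = arccos(0.91521) ≈ 23.8°.

23.8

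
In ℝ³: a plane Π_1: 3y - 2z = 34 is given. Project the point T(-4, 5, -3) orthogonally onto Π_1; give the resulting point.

Foot = T − λn with λ = (n·T − d)/|n|² = (21 − 34)/13 = -1.
Foot = (-4, 5, -3) − (-1)·(0, 3, -2) = (-4, 8, -5).

(-4, 8, -5)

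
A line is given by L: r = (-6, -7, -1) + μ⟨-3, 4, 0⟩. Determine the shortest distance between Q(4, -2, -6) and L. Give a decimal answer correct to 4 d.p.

12.0830

Taking (-6, -7, -1) on L with direction v = (-3, 4, 0): w = Q − (-6, -7, -1) = (10, 5, -5), and w × v = (20, 15, 55).
Distance = |w × v| / |v| = √3650 / √25 ≈ 12.0830.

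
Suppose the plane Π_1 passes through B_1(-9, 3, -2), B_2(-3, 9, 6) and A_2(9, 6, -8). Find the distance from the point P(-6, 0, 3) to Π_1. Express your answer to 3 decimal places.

5.571

B_1B_2 = (6, 6, 8), B_1A_2 = (18, 3, -6); a normal to Π_1 is B_1B_2 × B_1A_2 = (-60, 180, -90).
Using B_1: Π_1 has equation -60x + 180y - 90z = 1260.
n·P − d = (-60)·(-6) + (180)·(0) + (-90)·(3) − 1260 = -1170; |n| = √44100.
Distance = |-1170| / √44100 = 1170/√44100 ≈ 5.571.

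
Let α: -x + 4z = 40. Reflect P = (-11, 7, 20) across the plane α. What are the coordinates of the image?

(-5, 7, -4)

λ = (n·P − d)/|n|² = (91 − 40)/17 = 3.
Reflection = P − 2λn = (-11, 7, 20) − 6·(-1, 0, 4) = (-5, 7, -4).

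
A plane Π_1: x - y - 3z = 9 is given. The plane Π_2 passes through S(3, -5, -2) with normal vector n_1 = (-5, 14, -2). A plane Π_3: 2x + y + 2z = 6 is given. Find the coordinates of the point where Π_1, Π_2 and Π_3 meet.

Π_2: n_1·r = n_1·S gives -5x + 14y - 2z = -81.
Solving the 3×3 linear system x - y - 3z = 9, -5x + 14y - 2z = -81, 2x + y + 2z = 6 (e.g. by elimination or Cramer's rule, determinant = 123) gives (5, -4, 0).

(5, -4, 0)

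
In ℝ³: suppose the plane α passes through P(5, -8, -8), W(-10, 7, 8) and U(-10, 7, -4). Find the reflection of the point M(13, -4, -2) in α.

PW = (-15, 15, 16), PU = (-15, 15, 4); a normal to α is PW × PU = (-180, -180, 0).
Using P: α has equation -180x - 180y = 540.
λ = (n·M − d)/|n|² = (-1620 − 540)/64800 = -1/30.
Reflection = M − 2λn = (13, -4, -2) − (-1/15)·(-180, -180, 0) = (1, -16, -2).

(1, -16, -2)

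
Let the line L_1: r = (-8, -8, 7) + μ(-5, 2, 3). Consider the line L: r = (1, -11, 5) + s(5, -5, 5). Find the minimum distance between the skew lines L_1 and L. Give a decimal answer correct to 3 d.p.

1.515

Common perpendicular direction n = (-5, 2, 3) × (5, -5, 5) = (25, 40, 15).
With w = (1, -11, 5) − (-8, -8, 7) = (9, -3, -2), w · n = 75.
Distance = |w · n| / |n| = |75| / √2450 ≈ 1.515.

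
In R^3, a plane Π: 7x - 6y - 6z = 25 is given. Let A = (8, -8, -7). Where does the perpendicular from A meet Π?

Foot = A − λn with λ = (n·A − d)/|n|² = (146 − 25)/121 = 1.
Foot = (8, -8, -7) − 1·(7, -6, -6) = (1, -2, -1).

(1, -2, -1)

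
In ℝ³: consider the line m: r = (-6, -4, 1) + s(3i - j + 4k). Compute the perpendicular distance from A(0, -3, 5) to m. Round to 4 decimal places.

3.3340

Taking (-6, -4, 1) on m with direction v = (3, -1, 4): w = A − (-6, -4, 1) = (6, 1, 4), and w × v = (8, -12, -9).
Distance = |w × v| / |v| = √289 / √26 ≈ 3.3340.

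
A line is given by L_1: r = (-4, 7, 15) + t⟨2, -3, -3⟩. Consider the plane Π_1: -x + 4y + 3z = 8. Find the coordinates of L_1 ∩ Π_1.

Substitute r = (-4, 7, 15) + t(2, -3, -3) into the plane: 77 + (-23)t = 8, so t = 3.
Intersection: (-4, 7, 15) + 3·(2, -3, -3) = (2, -2, 6).

(2, -2, 6)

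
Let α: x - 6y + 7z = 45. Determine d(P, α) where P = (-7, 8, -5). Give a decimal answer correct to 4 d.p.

14.5574

n·P − d = (1)·(-7) + (-6)·(8) + (7)·(-5) − 45 = -135; |n| = √86.
Distance = |-135| / √86 = 135/√86 ≈ 14.5574.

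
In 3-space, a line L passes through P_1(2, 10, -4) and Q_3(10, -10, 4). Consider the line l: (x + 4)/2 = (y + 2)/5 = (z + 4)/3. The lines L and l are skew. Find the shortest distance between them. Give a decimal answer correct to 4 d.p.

5.4243

A direction vector for L is Q_3 − P_1 = (8, -20, 8).
l has direction (2, 5, 3) through (-4, -2, -4).
Common perpendicular direction n = (8, -20, 8) × (2, 5, 3) = (-100, -8, 80).
With w = (-4, -2, -4) − (2, 10, -4) = (-6, -12, 0), w · n = 696.
Distance = |w · n| / |n| = |696| / √16464 ≈ 5.4243.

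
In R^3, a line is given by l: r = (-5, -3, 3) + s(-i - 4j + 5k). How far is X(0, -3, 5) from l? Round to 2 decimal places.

5.33

Taking (-5, -3, 3) on l with direction v = (-1, -4, 5): w = X − (-5, -3, 3) = (5, 0, 2), and w × v = (8, -27, -20).
Distance = |w × v| / |v| = √1193 / √42 ≈ 5.33.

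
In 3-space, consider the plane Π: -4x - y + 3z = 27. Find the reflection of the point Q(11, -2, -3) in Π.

(-13, -8, 15)

λ = (n·Q − d)/|n|² = (-51 − 27)/26 = -3.
Reflection = Q − 2λn = (11, -2, -3) − (-6)·(-4, -1, 3) = (-13, -8, 15).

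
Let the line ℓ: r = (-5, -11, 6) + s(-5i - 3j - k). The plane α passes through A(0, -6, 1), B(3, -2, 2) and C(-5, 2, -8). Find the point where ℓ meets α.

AB = (3, 4, 1), AC = (-5, 8, -9); a normal to α is AB × AC = (-44, 22, 44).
Using A: α has equation -44x + 22y + 44z = -88.
Substitute r = (-5, -11, 6) + t(-5, -3, -1) into the plane: 242 + 110t = -88, so t = -3.
Intersection: (-5, -11, 6) + (-3)·(-5, -3, -1) = (10, -2, 9).

(10, -2, 9)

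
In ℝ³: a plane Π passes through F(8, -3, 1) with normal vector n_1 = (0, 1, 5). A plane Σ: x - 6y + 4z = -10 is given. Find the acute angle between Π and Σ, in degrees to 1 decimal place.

Π: n_1·r = n_1·F gives y + 5z = 2.
cos θ = |n₁·n₂| / (|n₁||n₂|) = |14| / (√26 · √53).
θ = arccos(0.37714) ≈ 67.8°.

67.8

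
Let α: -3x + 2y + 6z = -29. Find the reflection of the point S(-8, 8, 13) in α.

λ = (n·S − d)/|n|² = (118 − (-29))/49 = 3.
Reflection = S − 2λn = (-8, 8, 13) − 6·(-3, 2, 6) = (10, -4, -23).

(10, -4, -23)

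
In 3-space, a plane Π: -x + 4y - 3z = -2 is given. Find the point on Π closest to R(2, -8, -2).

Foot = R − λn with λ = (n·R − d)/|n|² = (-28 − (-2))/26 = -1.
Foot = (2, -8, -2) − (-1)·(-1, 4, -3) = (1, -4, -5).

(1, -4, -5)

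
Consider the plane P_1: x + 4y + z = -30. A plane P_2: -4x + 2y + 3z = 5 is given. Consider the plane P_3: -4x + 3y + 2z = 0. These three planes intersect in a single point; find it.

Solving the 3×3 linear system x + 4y + z = -30, -4x + 2y + 3z = 5, -4x + 3y + 2z = 0 (e.g. by elimination or Cramer's rule, determinant = -25) gives (-5, -6, -1).

(-5, -6, -1)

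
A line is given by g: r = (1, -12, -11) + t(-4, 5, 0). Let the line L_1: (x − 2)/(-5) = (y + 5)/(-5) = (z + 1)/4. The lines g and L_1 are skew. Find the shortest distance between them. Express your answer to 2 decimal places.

11.24

L_1 has direction (-5, -5, 4) through (2, -5, -1).
Common perpendicular direction n = (-4, 5, 0) × (-5, -5, 4) = (20, 16, 45).
With w = (2, -5, -1) − (1, -12, -11) = (1, 7, 10), w · n = 582.
Distance = |w · n| / |n| = |582| / √2681 ≈ 11.24.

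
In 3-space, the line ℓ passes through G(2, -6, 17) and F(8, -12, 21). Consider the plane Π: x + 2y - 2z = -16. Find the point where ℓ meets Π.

(-10, 6, 9)

A direction vector for ℓ is F − G = (6, -6, 4).
Substitute r = (2, -6, 17) + t(6, -6, 4) into the plane: -44 + (-14)t = -16, so t = -2.
Intersection: (2, -6, 17) + (-2)·(6, -6, 4) = (-10, 6, 9).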